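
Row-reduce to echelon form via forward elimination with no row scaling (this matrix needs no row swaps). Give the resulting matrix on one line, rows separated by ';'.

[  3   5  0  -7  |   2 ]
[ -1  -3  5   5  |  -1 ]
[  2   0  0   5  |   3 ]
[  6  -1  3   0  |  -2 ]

Forward elimination:
R2 <- R2 - (-1/3)*R1:  [    0  -4/3     5   8/3  -1/3 ]
R3 <- R3 - (2/3)*R1:  [     0  -10/3      0   29/3    5/3 ]
R4 <- R4 - (2)*R1:  [   0  -11    3   14   -6 ]
R3 <- R3 - (5/2)*R2:  [     0      0  -25/2      3    5/2 ]
R4 <- R4 - (33/4)*R2:  [      0       0  -153/4      -8   -13/4 ]
R4 <- R4 - (153/50)*R3:  [       0        0        0  -859/50  -109/10 ]
Row echelon form:
[ 3     5      0       -7  |        2 ]
[ 0  -4/3      5      8/3  |     -1/3 ]
[ 0     0  -25/2        3  |      5/2 ]
[ 0     0      0  -859/50  |  -109/10 ]

REF = [3 5 0 -7 2; 0 -4/3 5 8/3 -1/3; 0 0 -25/2 3 5/2; 0 0 0 -859/50 -109/10]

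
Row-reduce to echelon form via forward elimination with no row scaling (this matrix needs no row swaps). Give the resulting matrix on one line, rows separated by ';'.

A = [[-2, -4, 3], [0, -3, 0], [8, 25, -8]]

REF = [-2 -4 3; 0 -3 0; 0 0 4]

Forward elimination:
R3 <- R3 - (-4)*R1:  [ 0  9  4 ]
R3 <- R3 - (-3)*R2:  [ 0  0  4 ]
Row echelon form:
[ -2  -4  3 ]
[  0  -3  0 ]
[  0   0  4 ]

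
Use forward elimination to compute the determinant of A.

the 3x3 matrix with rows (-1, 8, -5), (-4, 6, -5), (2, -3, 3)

det(A) = 13

Forward elimination:
R2 <- R2 - (4)*R1:  [   0  -26   15 ]
R3 <- R3 - (-2)*R1:  [  0  13  -7 ]
R3 <- R3 - (-1/2)*R2:  [   0    0  1/2 ]
Upper-triangular form:
[ -1    8   -5 ]
[  0  -26   15 ]
[  0    0  1/2 ]
det(A) = (-1)^0 * (-1) * (-26) * (1/2) = 13  (0 row swaps -> sign +1)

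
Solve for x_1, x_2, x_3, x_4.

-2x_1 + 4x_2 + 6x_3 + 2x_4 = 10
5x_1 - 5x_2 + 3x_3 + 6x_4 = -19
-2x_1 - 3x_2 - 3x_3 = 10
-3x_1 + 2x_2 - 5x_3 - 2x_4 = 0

Forward elimination on [A|b]:
R2 <- R2 - (-5/2)*R1:  [  0   5  18  11   6 ]
R3 <- R3 - (1)*R1:  [  0  -7  -9  -2   0 ]
R4 <- R4 - (3/2)*R1:  [   0   -4  -14   -5  -15 ]
R3 <- R3 - (-7/5)*R2:  [    0     0  81/5  67/5  42/5 ]
R4 <- R4 - (-4/5)*R2:  [     0      0    2/5   19/5  -51/5 ]
R4 <- R4 - (2/81)*R3:  [       0        0        0   281/81  -281/27 ]
Row echelon form:
[ -2  4     6       2  |       10 ]
[  0  5    18      11  |        6 ]
[  0  0  81/5    67/5  |     42/5 ]
[  0  0     0  281/81  |  -281/27 ]
Back-substitution:
x_4 = (-281/27) / (281/81) = -3
x_3 = (42/5 - (67/5)*(-3)) / (81/5) = 3
x_2 = (6 - (18)*(3) - (11)*(-3)) / 5 = -3
x_1 = (10 - (4)*(-3) - (6)*(3) - (2)*(-3)) / -2 = -5

(-5, -3, 3, -3)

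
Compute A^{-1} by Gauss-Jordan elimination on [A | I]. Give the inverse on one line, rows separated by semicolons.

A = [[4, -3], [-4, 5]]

Gauss-Jordan on [A | I]:
R1 <- (1/4)*R1:  [    1  -3/4  |   1/4     0 ]
R2 <- R2 - (-4)*R1:  [ 0  2  |  1  1 ]
R2 <- (1/2)*R2:  [   0    1  |  1/2  1/2 ]
R1 <- R1 - (-3/4)*R2:  [   1    0  |  5/8  3/8 ]
Right block of [I | A^{-1}] is the inverse:
[ 5/8  3/8 ]
[ 1/2  1/2 ]

inverse = [5/8 3/8; 1/2 1/2]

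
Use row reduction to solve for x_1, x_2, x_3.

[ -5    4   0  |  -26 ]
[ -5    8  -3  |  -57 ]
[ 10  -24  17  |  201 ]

Forward elimination on [A|b]:
R2 <- R2 - (1)*R1:  [   0    4   -3  -31 ]
R3 <- R3 - (-2)*R1:  [   0  -16   17  149 ]
R3 <- R3 - (-4)*R2:  [  0   0   5  25 ]
Row echelon form:
[ -5  4   0  |  -26 ]
[  0  4  -3  |  -31 ]
[  0  0   5  |   25 ]
Back-substitution:
x_3 = (25) / 5 = 5
x_2 = (-31 - (-3)*(5)) / 4 = -4
x_1 = (-26 - (4)*(-4)) / -5 = 2

(2, -4, 5)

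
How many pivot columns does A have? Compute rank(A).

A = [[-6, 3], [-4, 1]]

Row reduction:
R2 <- R2 - (2/3)*R1:  [  0  -1 ]
Row echelon form:
[ -6   3 ]
[  0  -1 ]
Nonzero rows / pivot columns: 2

rank(A) = 2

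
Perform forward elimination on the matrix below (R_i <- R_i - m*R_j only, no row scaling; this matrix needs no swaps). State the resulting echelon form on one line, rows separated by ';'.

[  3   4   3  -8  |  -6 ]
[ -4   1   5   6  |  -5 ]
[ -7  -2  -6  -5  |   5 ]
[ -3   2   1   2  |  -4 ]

Forward elimination:
R2 <- R2 - (-4/3)*R1:  [     0   19/3      9  -14/3    -13 ]
R3 <- R3 - (-7/3)*R1:  [     0   22/3      1  -71/3     -9 ]
R4 <- R4 - (-1)*R1:  [   0    6    4   -6  -10 ]
R3 <- R3 - (22/19)*R2:  [       0        0  -179/19  -347/19   115/19 ]
R4 <- R4 - (18/19)*R2:  [      0       0  -86/19  -30/19   44/19 ]
R4 <- R4 - (86/179)*R3:  [        0         0         0  1288/179  -106/179 ]
Row echelon form:
[ 3     4        3        -8  |        -6 ]
[ 0  19/3        9     -14/3  |       -13 ]
[ 0     0  -179/19   -347/19  |    115/19 ]
[ 0     0        0  1288/179  |  -106/179 ]

REF = [3 4 3 -8 -6; 0 19/3 9 -14/3 -13; 0 0 -179/19 -347/19 115/19; 0 0 0 1288/179 -106/179]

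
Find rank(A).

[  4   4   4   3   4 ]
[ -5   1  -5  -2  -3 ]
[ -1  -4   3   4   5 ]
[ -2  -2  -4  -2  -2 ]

rank(A) = 4

Row reduction:
R2 <- R2 - (-5/4)*R1:  [   0    6    0  7/4    2 ]
R3 <- R3 - (-1/4)*R1:  [    0    -3     4  19/4     6 ]
R4 <- R4 - (-1/2)*R1:  [    0     0    -2  -1/2     0 ]
R3 <- R3 - (-1/2)*R2:  [    0     0     4  45/8     7 ]
R4 <- R4 - (-1/2)*R3:  [     0      0      0  37/16    7/2 ]
Row echelon form:
[ 4  4  4      3    4 ]
[ 0  6  0    7/4    2 ]
[ 0  0  4   45/8    7 ]
[ 0  0  0  37/16  7/2 ]
Nonzero rows / pivot columns: 4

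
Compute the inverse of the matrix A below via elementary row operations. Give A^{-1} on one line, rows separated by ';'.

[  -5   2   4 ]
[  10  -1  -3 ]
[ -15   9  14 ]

inverse = [13/45 8/45 -2/45; -19/9 -2/9 5/9; 5/3 1/3 -1/3]

Gauss-Jordan on [A | I]:
R1 <- (1/-5)*R1:  [    1  -2/5  -4/5  |  -1/5     0     0 ]
R2 <- R2 - (10)*R1:  [ 0  3  5  |  2  1  0 ]
R3 <- R3 - (-15)*R1:  [  0   3   2  |  -3   0   1 ]
R2 <- (1/3)*R2:  [   0    1  5/3  |  2/3  1/3    0 ]
R1 <- R1 - (-2/5)*R2:  [     1      0  -2/15  |   1/15   2/15      0 ]
R3 <- R3 - (3)*R2:  [  0   0  -3  |  -5  -1   1 ]
R3 <- (1/-3)*R3:  [    0     0     1  |   5/3   1/3  -1/3 ]
R1 <- R1 - (-2/15)*R3:  [     1      0      0  |  13/45   8/45  -2/45 ]
R2 <- R2 - (5/3)*R3:  [     0      1      0  |  -19/9   -2/9    5/9 ]
Right block of [I | A^{-1}] is the inverse:
[ 13/45  8/45  -2/45 ]
[ -19/9  -2/9    5/9 ]
[   5/3   1/3   -1/3 ]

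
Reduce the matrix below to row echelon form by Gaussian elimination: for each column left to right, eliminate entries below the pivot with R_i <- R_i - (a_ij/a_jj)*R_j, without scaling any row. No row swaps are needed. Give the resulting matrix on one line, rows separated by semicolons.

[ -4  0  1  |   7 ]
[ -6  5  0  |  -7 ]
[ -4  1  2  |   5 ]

REF = [-4 0 1 7; 0 5 -3/2 -35/2; 0 0 13/10 3/2]

Forward elimination:
R2 <- R2 - (3/2)*R1:  [     0      5   -3/2  -35/2 ]
R3 <- R3 - (1)*R1:  [  0   1   1  -2 ]
R3 <- R3 - (1/5)*R2:  [     0      0  13/10    3/2 ]
Row echelon form:
[ -4  0      1  |      7 ]
[  0  5   -3/2  |  -35/2 ]
[  0  0  13/10  |    3/2 ]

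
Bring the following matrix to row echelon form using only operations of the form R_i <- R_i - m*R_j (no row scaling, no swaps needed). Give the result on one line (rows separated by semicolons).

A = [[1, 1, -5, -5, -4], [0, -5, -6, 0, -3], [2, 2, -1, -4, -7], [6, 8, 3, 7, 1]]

REF = [1 1 -5 -5 -4; 0 -5 -6 0 -3; 0 0 9 6 1; 0 0 0 83/5 102/5]

Forward elimination:
R3 <- R3 - (2)*R1:  [ 0  0  9  6  1 ]
R4 <- R4 - (6)*R1:  [  0   2  33  37  25 ]
R4 <- R4 - (-2/5)*R2:  [     0      0  153/5     37  119/5 ]
R4 <- R4 - (17/5)*R3:  [     0      0      0   83/5  102/5 ]
Row echelon form:
[ 1   1  -5    -5     -4 ]
[ 0  -5  -6     0     -3 ]
[ 0   0   9     6      1 ]
[ 0   0   0  83/5  102/5 ]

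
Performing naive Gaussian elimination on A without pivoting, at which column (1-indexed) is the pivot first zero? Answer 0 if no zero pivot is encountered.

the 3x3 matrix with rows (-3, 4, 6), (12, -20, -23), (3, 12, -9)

Naive forward elimination:
R2 <- R2 - (-4)*R1:  [  0  -4   1 ]
R3 <- R3 - (-1)*R1:  [  0  16  -3 ]
R3 <- R3 - (-4)*R2:  [ 0  0  1 ]
All pivots nonzero; naive elimination completes without hitting a zero pivot.

first zero-pivot column = 0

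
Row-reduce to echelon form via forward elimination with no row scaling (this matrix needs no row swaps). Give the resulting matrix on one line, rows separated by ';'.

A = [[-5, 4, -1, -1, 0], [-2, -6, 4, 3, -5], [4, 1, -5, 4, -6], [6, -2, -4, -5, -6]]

Forward elimination:
R2 <- R2 - (2/5)*R1:  [     0  -38/5   22/5   17/5     -5 ]
R3 <- R3 - (-4/5)*R1:  [     0   21/5  -29/5   16/5     -6 ]
R4 <- R4 - (-6/5)*R1:  [     0   14/5  -26/5  -31/5     -6 ]
R3 <- R3 - (-21/38)*R2:  [       0        0   -64/19   193/38  -333/38 ]
R4 <- R4 - (-7/19)*R2:  [       0        0   -68/19   -94/19  -149/19 ]
R4 <- R4 - (17/16)*R3:  [       0        0        0  -331/32    47/32 ]
Row echelon form:
[ -5      4      -1       -1        0 ]
[  0  -38/5    22/5     17/5       -5 ]
[  0      0  -64/19   193/38  -333/38 ]
[  0      0       0  -331/32    47/32 ]

REF = [-5 4 -1 -1 0; 0 -38/5 22/5 17/5 -5; 0 0 -64/19 193/38 -333/38; 0 0 0 -331/32 47/32]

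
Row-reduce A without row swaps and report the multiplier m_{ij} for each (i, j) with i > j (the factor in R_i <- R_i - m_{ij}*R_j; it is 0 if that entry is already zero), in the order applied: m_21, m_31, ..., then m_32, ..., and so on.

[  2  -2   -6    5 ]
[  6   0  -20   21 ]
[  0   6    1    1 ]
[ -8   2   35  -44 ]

Forward elimination:
R2 <- R2 - (3)*R1:  [  0   6  -2   6 ]
R3: entry in column 1 is already 0 -> m_{31} = 0 (no row operation needed)
R4 <- R4 - (-4)*R1:  [   0   -6   11  -24 ]
R3 <- R3 - (1)*R2:  [  0   0   3  -5 ]
R4 <- R4 - (-1)*R2:  [   0    0    9  -18 ]
R4 <- R4 - (3)*R3:  [  0   0   0  -3 ]
Multipliers (in order of application): m_{21} = 3, m_{31} = 0, m_{41} = -4, m_{32} = 1, m_{42} = -1, m_{43} = 3

multipliers: 3, 0, -4, 1, -1, 3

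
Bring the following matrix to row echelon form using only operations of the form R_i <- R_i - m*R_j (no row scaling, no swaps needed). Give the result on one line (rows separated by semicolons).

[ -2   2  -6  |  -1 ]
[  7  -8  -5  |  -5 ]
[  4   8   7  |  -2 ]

REF = [-2 2 -6 -1; 0 -1 -26 -17/2; 0 0 -317 -106]

Forward elimination:
R2 <- R2 - (-7/2)*R1:  [     0     -1    -26  -17/2 ]
R3 <- R3 - (-2)*R1:  [  0  12  -5  -4 ]
R3 <- R3 - (-12)*R2:  [    0     0  -317  -106 ]
Row echelon form:
[ -2   2    -6  |     -1 ]
[  0  -1   -26  |  -17/2 ]
[  0   0  -317  |   -106 ]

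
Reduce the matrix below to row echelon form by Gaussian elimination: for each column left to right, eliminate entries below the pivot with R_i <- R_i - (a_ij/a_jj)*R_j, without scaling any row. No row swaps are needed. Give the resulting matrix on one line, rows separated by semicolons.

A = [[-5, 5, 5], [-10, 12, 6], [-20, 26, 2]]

REF = [-5 5 5; 0 2 -4; 0 0 -6]

Forward elimination:
R2 <- R2 - (2)*R1:  [  0   2  -4 ]
R3 <- R3 - (4)*R1:  [   0    6  -18 ]
R3 <- R3 - (3)*R2:  [  0   0  -6 ]
Row echelon form:
[ -5  5   5 ]
[  0  2  -4 ]
[  0  0  -6 ]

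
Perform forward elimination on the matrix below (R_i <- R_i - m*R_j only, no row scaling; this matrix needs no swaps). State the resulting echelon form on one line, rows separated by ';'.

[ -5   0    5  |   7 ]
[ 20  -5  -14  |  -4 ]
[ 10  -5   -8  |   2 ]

REF = [-5 0 5 7; 0 -5 6 24; 0 0 -4 -8]

Forward elimination:
R2 <- R2 - (-4)*R1:  [  0  -5   6  24 ]
R3 <- R3 - (-2)*R1:  [  0  -5   2  16 ]
R3 <- R3 - (1)*R2:  [  0   0  -4  -8 ]
Row echelon form:
[ -5   0   5  |   7 ]
[  0  -5   6  |  24 ]
[  0   0  -4  |  -8 ]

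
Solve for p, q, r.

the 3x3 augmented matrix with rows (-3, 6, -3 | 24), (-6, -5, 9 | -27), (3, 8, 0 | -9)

Forward elimination on [A|b]:
R2 <- R2 - (2)*R1:  [   0  -17   15  -75 ]
R3 <- R3 - (-1)*R1:  [  0  14  -3  15 ]
R3 <- R3 - (-14/17)*R2:  [       0        0   159/17  -795/17 ]
Row echelon form:
[ -3    6      -3  |       24 ]
[  0  -17      15  |      -75 ]
[  0    0  159/17  |  -795/17 ]
Back-substitution:
r = (-795/17) / (159/17) = -5
q = (-75 - (15)*(-5)) / -17 = 0
p = (24 - (6)*(0) - (-3)*(-5)) / -3 = -3

(-3, 0, -5)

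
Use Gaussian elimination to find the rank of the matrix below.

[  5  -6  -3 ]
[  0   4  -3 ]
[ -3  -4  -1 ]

rank(A) = 3

Row reduction:
R3 <- R3 - (-3/5)*R1:  [     0  -38/5  -14/5 ]
R3 <- R3 - (-19/10)*R2:  [     0      0  -17/2 ]
Row echelon form:
[ 5  -6     -3 ]
[ 0   4     -3 ]
[ 0   0  -17/2 ]
Nonzero rows / pivot columns: 3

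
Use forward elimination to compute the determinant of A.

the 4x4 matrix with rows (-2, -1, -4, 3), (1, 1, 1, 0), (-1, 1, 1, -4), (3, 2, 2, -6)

Forward elimination:
R2 <- R2 - (-1/2)*R1:  [   0  1/2   -1  3/2 ]
R3 <- R3 - (1/2)*R1:  [     0    3/2      3  -11/2 ]
R4 <- R4 - (-3/2)*R1:  [    0   1/2    -4  -3/2 ]
R3 <- R3 - (3)*R2:  [   0    0    6  -10 ]
R4 <- R4 - (1)*R2:  [  0   0  -3  -3 ]
R4 <- R4 - (-1/2)*R3:  [  0   0   0  -8 ]
Upper-triangular form:
[ -2   -1  -4    3 ]
[  0  1/2  -1  3/2 ]
[  0    0   6  -10 ]
[  0    0   0   -8 ]
det(A) = (-1)^0 * (-2) * (1/2) * (6) * (-8) = 48  (0 row swaps -> sign +1)

det(A) = 48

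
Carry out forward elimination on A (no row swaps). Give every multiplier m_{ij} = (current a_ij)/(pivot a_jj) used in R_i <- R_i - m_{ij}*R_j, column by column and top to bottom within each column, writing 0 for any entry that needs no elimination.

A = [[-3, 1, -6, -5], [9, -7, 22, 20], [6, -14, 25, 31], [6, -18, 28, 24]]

Forward elimination:
R2 <- R2 - (-3)*R1:  [  0  -4   4   5 ]
R3 <- R3 - (-2)*R1:  [   0  -12   13   21 ]
R4 <- R4 - (-2)*R1:  [   0  -16   16   14 ]
R3 <- R3 - (3)*R2:  [ 0  0  1  6 ]
R4 <- R4 - (4)*R2:  [  0   0   0  -6 ]
R4: entry in column 3 is already 0 -> m_{43} = 0 (no row operation needed)
Multipliers (in order of application): m_{21} = -3, m_{31} = -2, m_{41} = -2, m_{32} = 3, m_{42} = 4, m_{43} = 0

multipliers: -3, -2, -2, 3, 4, 0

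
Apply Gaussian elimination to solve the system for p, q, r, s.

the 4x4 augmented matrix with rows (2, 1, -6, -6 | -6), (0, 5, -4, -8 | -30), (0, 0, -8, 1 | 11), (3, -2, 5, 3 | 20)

Forward elimination on [A|b]:
R4 <- R4 - (3/2)*R1:  [    0  -7/2    14    12    29 ]
R4 <- R4 - (-7/10)*R2:  [    0     0  56/5  32/5     8 ]
R4 <- R4 - (-7/5)*R3:  [     0      0      0   39/5  117/5 ]
Row echelon form:
[ 2  1  -6    -6  |     -6 ]
[ 0  5  -4    -8  |    -30 ]
[ 0  0  -8     1  |     11 ]
[ 0  0   0  39/5  |  117/5 ]
Back-substitution:
s = (117/5) / (39/5) = 3
r = (11 - (1)*(3)) / -8 = -1
q = (-30 - (-4)*(-1) - (-8)*(3)) / 5 = -2
p = (-6 - (1)*(-2) - (-6)*(-1) - (-6)*(3)) / 2 = 4

(4, -2, -1, 3)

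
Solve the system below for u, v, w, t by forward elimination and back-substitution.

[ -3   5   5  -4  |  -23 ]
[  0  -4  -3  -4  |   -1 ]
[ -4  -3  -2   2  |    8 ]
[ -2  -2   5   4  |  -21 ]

(0, 2, -5, 2)

Forward elimination on [A|b]:
R3 <- R3 - (4/3)*R1:  [     0  -29/3  -26/3   22/3  116/3 ]
R4 <- R4 - (2/3)*R1:  [     0  -16/3    5/3   20/3  -17/3 ]
R3 <- R3 - (29/12)*R2:  [      0       0  -17/12      17  493/12 ]
R4 <- R4 - (4/3)*R2:  [     0      0   17/3     12  -13/3 ]
R4 <- R4 - (-4)*R3:  [   0    0    0   80  160 ]
Row echelon form:
[ -3   5       5  -4  |     -23 ]
[  0  -4      -3  -4  |      -1 ]
[  0   0  -17/12  17  |  493/12 ]
[  0   0       0  80  |     160 ]
Back-substitution:
t = (160) / 80 = 2
w = (493/12 - (17)*(2)) / (-17/12) = -5
v = (-1 - (-3)*(-5) - (-4)*(2)) / -4 = 2
u = (-23 - (5)*(2) - (5)*(-5) - (-4)*(2)) / -3 = 0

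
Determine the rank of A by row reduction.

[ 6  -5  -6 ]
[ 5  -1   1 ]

rank(A) = 2

Row reduction:
R2 <- R2 - (5/6)*R1:  [    0  19/6     6 ]
Row echelon form:
[ 6    -5  -6 ]
[ 0  19/6   6 ]
Nonzero rows / pivot columns: 2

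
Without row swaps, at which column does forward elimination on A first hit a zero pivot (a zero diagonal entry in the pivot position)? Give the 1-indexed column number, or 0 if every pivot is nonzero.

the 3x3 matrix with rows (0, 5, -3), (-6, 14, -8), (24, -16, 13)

Naive forward elimination:
Pivot entry (1,1) is zero but row 2 has -6 in column 1 -> naive elimination stops; a row interchange (e.g. R1 <-> R2) would be required here.

first zero-pivot column = 1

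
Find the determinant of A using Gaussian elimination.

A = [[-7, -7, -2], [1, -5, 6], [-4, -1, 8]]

det(A) = 504

Forward elimination:
R2 <- R2 - (-1/7)*R1:  [    0    -6  40/7 ]
R3 <- R3 - (4/7)*R1:  [    0     3  64/7 ]
R3 <- R3 - (-1/2)*R2:  [  0   0  12 ]
Upper-triangular form:
[ -7  -7    -2 ]
[  0  -6  40/7 ]
[  0   0    12 ]
det(A) = (-1)^0 * (-7) * (-6) * (12) = 504  (0 row swaps -> sign +1)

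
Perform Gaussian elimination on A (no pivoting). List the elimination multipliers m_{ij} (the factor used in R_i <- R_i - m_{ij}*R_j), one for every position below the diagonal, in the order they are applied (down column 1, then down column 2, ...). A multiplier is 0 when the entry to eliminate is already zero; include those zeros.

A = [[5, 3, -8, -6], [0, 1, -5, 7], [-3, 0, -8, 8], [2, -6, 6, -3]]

multipliers: 0, -3/5, 2/5, 9/5, -36/5, 134/19

Forward elimination:
R2: entry in column 1 is already 0 -> m_{21} = 0 (no row operation needed)
R3 <- R3 - (-3/5)*R1:  [     0    9/5  -64/5   22/5 ]
R4 <- R4 - (2/5)*R1:  [     0  -36/5   46/5   -3/5 ]
R3 <- R3 - (9/5)*R2:  [     0      0  -19/5  -41/5 ]
R4 <- R4 - (-36/5)*R2:  [      0       0  -134/5   249/5 ]
R4 <- R4 - (134/19)*R3:  [       0        0        0  2045/19 ]
Multipliers (in order of application): m_{21} = 0, m_{31} = -3/5, m_{41} = 2/5, m_{32} = 9/5, m_{42} = -36/5, m_{43} = 134/19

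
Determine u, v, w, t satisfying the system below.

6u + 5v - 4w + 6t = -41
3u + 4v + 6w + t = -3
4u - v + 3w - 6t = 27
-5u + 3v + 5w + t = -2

(0, -3, 2, -3)

Forward elimination on [A|b]:
R2 <- R2 - (1/2)*R1:  [    0   3/2     8    -2  35/2 ]
R3 <- R3 - (2/3)*R1:  [     0  -13/3   17/3    -10  163/3 ]
R4 <- R4 - (-5/6)*R1:  [      0    43/6     5/3       6  -217/6 ]
R3 <- R3 - (-26/9)*R2:  [      0       0   259/9  -142/9   944/9 ]
R4 <- R4 - (43/9)*R2:  [       0        0   -329/9    140/9  -1078/9 ]
R4 <- R4 - (-47/37)*R3:  [       0        0        0  -166/37   498/37 ]
Row echelon form:
[ 6    5     -4        6  |     -41 ]
[ 0  3/2      8       -2  |    35/2 ]
[ 0    0  259/9   -142/9  |   944/9 ]
[ 0    0      0  -166/37  |  498/37 ]
Back-substitution:
t = (498/37) / (-166/37) = -3
w = (944/9 - (-142/9)*(-3)) / (259/9) = 2
v = (35/2 - (8)*(2) - (-2)*(-3)) / (3/2) = -3
u = (-41 - (5)*(-3) - (-4)*(2) - (6)*(-3)) / 6 = 0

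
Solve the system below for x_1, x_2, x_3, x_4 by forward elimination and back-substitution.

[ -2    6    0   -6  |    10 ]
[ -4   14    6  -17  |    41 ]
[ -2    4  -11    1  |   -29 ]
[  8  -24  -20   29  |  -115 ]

Forward elimination on [A|b]:
R2 <- R2 - (2)*R1:  [  0   2   6  -5  21 ]
R3 <- R3 - (1)*R1:  [   0   -2  -11    7  -39 ]
R4 <- R4 - (-4)*R1:  [   0    0  -20    5  -75 ]
R3 <- R3 - (-1)*R2:  [   0    0   -5    2  -18 ]
R4 <- R4 - (4)*R3:  [  0   0   0  -3  -3 ]
Row echelon form:
[ -2  6   0  -6  |   10 ]
[  0  2   6  -5  |   21 ]
[  0  0  -5   2  |  -18 ]
[  0  0   0  -3  |   -3 ]
Back-substitution:
x_4 = (-3) / -3 = 1
x_3 = (-18 - (2)*(1)) / -5 = 4
x_2 = (21 - (6)*(4) - (-5)*(1)) / 2 = 1
x_1 = (10 - (6)*(1) - (-6)*(1)) / -2 = -5

(-5, 1, 4, 1)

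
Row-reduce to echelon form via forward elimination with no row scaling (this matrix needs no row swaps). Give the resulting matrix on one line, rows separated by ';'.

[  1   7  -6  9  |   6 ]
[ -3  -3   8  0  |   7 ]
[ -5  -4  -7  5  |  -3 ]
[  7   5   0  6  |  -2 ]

Forward elimination:
R2 <- R2 - (-3)*R1:  [   0   18  -10   27   25 ]
R3 <- R3 - (-5)*R1:  [   0   31  -37   50   27 ]
R4 <- R4 - (7)*R1:  [   0  -44   42  -57  -44 ]
R3 <- R3 - (31/18)*R2:  [       0        0   -178/9      7/2  -289/18 ]
R4 <- R4 - (-22/9)*R2:  [     0      0  158/9      9  154/9 ]
R4 <- R4 - (-79/89)*R3:  [        0         0         0  2155/178   509/178 ]
Row echelon form:
[ 1   7      -6         9  |        6 ]
[ 0  18     -10        27  |       25 ]
[ 0   0  -178/9       7/2  |  -289/18 ]
[ 0   0       0  2155/178  |  509/178 ]

REF = [1 7 -6 9 6; 0 18 -10 27 25; 0 0 -178/9 7/2 -289/18; 0 0 0 2155/178 509/178]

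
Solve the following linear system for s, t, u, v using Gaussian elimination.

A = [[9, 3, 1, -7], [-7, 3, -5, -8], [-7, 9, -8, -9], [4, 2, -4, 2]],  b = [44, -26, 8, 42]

(5, 5, -2, 2)

Forward elimination on [A|b]:
R2 <- R2 - (-7/9)*R1:  [      0    16/3   -38/9  -121/9    74/9 ]
R3 <- R3 - (-7/9)*R1:  [      0    34/3   -65/9  -130/9   380/9 ]
R4 <- R4 - (4/9)*R1:  [     0    2/3  -40/9   46/9  202/9 ]
R3 <- R3 - (17/8)*R2:  [     0      0    7/4  113/8   99/4 ]
R4 <- R4 - (1/8)*R2:  [      0       0  -47/12  163/24  257/12 ]
R4 <- R4 - (-47/21)*R3:  [       0        0        0  1613/42  1613/21 ]
Row echelon form:
[ 9     3      1       -7  |       44 ]
[ 0  16/3  -38/9   -121/9  |     74/9 ]
[ 0     0    7/4    113/8  |     99/4 ]
[ 0     0      0  1613/42  |  1613/21 ]
Back-substitution:
v = (1613/21) / (1613/42) = 2
u = (99/4 - (113/8)*(2)) / (7/4) = -2
t = (74/9 - (-38/9)*(-2) - (-121/9)*(2)) / (16/3) = 5
s = (44 - (3)*(5) - (1)*(-2) - (-7)*(2)) / 9 = 5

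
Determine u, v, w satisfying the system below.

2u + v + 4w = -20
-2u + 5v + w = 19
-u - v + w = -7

(-2, 4, -5)

Forward elimination on [A|b]:
R2 <- R2 - (-1)*R1:  [  0   6   5  -1 ]
R3 <- R3 - (-1/2)*R1:  [    0  -1/2     3   -17 ]
R3 <- R3 - (-1/12)*R2:  [       0        0    41/12  -205/12 ]
Row echelon form:
[ 2  1      4  |      -20 ]
[ 0  6      5  |       -1 ]
[ 0  0  41/12  |  -205/12 ]
Back-substitution:
w = (-205/12) / (41/12) = -5
v = (-1 - (5)*(-5)) / 6 = 4
u = (-20 - (1)*(4) - (4)*(-5)) / 2 = -2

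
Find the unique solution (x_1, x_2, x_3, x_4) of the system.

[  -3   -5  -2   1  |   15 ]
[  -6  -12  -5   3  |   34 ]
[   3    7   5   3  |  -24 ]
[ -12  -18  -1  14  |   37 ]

(-3, 1, -5, 1)

Forward elimination on [A|b]:
R2 <- R2 - (2)*R1:  [  0  -2  -1   1   4 ]
R3 <- R3 - (-1)*R1:  [  0   2   3   4  -9 ]
R4 <- R4 - (4)*R1:  [   0    2    7   10  -23 ]
R3 <- R3 - (-1)*R2:  [  0   0   2   5  -5 ]
R4 <- R4 - (-1)*R2:  [   0    0    6   11  -19 ]
R4 <- R4 - (3)*R3:  [  0   0   0  -4  -4 ]
Row echelon form:
[ -3  -5  -2   1  |  15 ]
[  0  -2  -1   1  |   4 ]
[  0   0   2   5  |  -5 ]
[  0   0   0  -4  |  -4 ]
Back-substitution:
x_4 = (-4) / -4 = 1
x_3 = (-5 - (5)*(1)) / 2 = -5
x_2 = (4 - (-1)*(-5) - (1)*(1)) / -2 = 1
x_1 = (15 - (-5)*(1) - (-2)*(-5) - (1)*(1)) / -3 = -3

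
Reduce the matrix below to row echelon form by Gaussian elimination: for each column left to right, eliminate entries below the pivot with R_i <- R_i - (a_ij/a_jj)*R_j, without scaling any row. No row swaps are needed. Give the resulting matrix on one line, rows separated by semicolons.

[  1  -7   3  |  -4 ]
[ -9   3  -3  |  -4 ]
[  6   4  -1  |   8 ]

Forward elimination:
R2 <- R2 - (-9)*R1:  [   0  -60   24  -40 ]
R3 <- R3 - (6)*R1:  [   0   46  -19   32 ]
R3 <- R3 - (-23/30)*R2:  [    0     0  -3/5   4/3 ]
Row echelon form:
[ 1   -7     3  |   -4 ]
[ 0  -60    24  |  -40 ]
[ 0    0  -3/5  |  4/3 ]

REF = [1 -7 3 -4; 0 -60 24 -40; 0 0 -3/5 4/3]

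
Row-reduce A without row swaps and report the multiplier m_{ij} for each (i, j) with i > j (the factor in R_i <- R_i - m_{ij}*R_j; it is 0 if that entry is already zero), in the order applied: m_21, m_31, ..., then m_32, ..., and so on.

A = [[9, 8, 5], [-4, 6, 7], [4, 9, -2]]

multipliers: -4/9, 4/9, 49/86

Forward elimination:
R2 <- R2 - (-4/9)*R1:  [    0  86/9  83/9 ]
R3 <- R3 - (4/9)*R1:  [     0   49/9  -38/9 ]
R3 <- R3 - (49/86)*R2:  [       0        0  -815/86 ]
Multipliers (in order of application): m_{21} = -4/9, m_{31} = 4/9, m_{32} = 49/86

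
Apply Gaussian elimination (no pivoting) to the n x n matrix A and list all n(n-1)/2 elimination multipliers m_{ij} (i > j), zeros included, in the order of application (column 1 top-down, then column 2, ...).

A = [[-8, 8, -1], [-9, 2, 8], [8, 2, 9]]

multipliers: 9/8, -1, -10/7

Forward elimination:
R2 <- R2 - (9/8)*R1:  [    0    -7  73/8 ]
R3 <- R3 - (-1)*R1:  [  0  10   8 ]
R3 <- R3 - (-10/7)*R2:  [      0       0  589/28 ]
Multipliers (in order of application): m_{21} = 9/8, m_{31} = -1, m_{32} = -10/7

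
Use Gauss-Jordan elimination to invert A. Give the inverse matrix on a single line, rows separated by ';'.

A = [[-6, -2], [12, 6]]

Gauss-Jordan on [A | I]:
R1 <- (1/-6)*R1:  [    1   1/3  |  -1/6     0 ]
R2 <- R2 - (12)*R1:  [ 0  2  |  2  1 ]
R2 <- (1/2)*R2:  [   0    1  |    1  1/2 ]
R1 <- R1 - (1/3)*R2:  [    1     0  |  -1/2  -1/6 ]
Right block of [I | A^{-1}] is the inverse:
[ -1/2  -1/6 ]
[    1   1/2 ]

inverse = [-1/2 -1/6; 1 1/2]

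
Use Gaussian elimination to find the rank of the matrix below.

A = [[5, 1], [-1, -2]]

rank(A) = 2

Row reduction:
R2 <- R2 - (-1/5)*R1:  [    0  -9/5 ]
Row echelon form:
[ 5     1 ]
[ 0  -9/5 ]
Nonzero rows / pivot columns: 2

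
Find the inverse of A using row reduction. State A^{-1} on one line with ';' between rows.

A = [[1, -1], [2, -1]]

Gauss-Jordan on [A | I]:
R2 <- R2 - (2)*R1:  [  0   1  |  -2   1 ]
R1 <- R1 - (-1)*R2:  [  1   0  |  -1   1 ]
Right block of [I | A^{-1}] is the inverse:
[ -1  1 ]
[ -2  1 ]

inverse = [-1 1; -2 1]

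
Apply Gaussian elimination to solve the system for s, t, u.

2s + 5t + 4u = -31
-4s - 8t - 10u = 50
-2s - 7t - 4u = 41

Forward elimination on [A|b]:
R2 <- R2 - (-2)*R1:  [   0    2   -2  -12 ]
R3 <- R3 - (-1)*R1:  [  0  -2   0  10 ]
R3 <- R3 - (-1)*R2:  [  0   0  -2  -2 ]
Row echelon form:
[ 2  5   4  |  -31 ]
[ 0  2  -2  |  -12 ]
[ 0  0  -2  |   -2 ]
Back-substitution:
u = (-2) / -2 = 1
t = (-12 - (-2)*(1)) / 2 = -5
s = (-31 - (5)*(-5) - (4)*(1)) / 2 = -5

(-5, -5, 1)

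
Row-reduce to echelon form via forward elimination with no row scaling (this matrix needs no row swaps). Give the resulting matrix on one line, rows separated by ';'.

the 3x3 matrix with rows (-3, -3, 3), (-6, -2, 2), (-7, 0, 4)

REF = [-3 -3 3; 0 4 -4; 0 0 4]

Forward elimination:
R2 <- R2 - (2)*R1:  [  0   4  -4 ]
R3 <- R3 - (7/3)*R1:  [  0   7  -3 ]
R3 <- R3 - (7/4)*R2:  [ 0  0  4 ]
Row echelon form:
[ -3  -3   3 ]
[  0   4  -4 ]
[  0   0   4 ]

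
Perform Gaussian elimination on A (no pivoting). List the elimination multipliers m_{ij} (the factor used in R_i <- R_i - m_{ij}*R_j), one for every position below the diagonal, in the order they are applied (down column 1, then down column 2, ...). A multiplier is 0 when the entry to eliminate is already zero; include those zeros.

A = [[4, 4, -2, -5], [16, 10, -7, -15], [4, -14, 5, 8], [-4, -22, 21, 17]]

multipliers: 4, 1, -1, 3, 3, 4

Forward elimination:
R2 <- R2 - (4)*R1:  [  0  -6   1   5 ]
R3 <- R3 - (1)*R1:  [   0  -18    7   13 ]
R4 <- R4 - (-1)*R1:  [   0  -18   19   12 ]
R3 <- R3 - (3)*R2:  [  0   0   4  -2 ]
R4 <- R4 - (3)*R2:  [  0   0  16  -3 ]
R4 <- R4 - (4)*R3:  [ 0  0  0  5 ]
Multipliers (in order of application): m_{21} = 4, m_{31} = 1, m_{41} = -1, m_{32} = 3, m_{42} = 3, m_{43} = 4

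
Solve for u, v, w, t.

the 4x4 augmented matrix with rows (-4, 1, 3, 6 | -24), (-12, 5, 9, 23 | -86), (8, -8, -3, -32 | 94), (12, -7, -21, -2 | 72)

Forward elimination on [A|b]:
R2 <- R2 - (3)*R1:  [   0    2    0    5  -14 ]
R3 <- R3 - (-2)*R1:  [   0   -6    3  -20   46 ]
R4 <- R4 - (-3)*R1:  [   0   -4  -12   16    0 ]
R3 <- R3 - (-3)*R2:  [  0   0   3  -5   4 ]
R4 <- R4 - (-2)*R2:  [   0    0  -12   26  -28 ]
R4 <- R4 - (-4)*R3:  [   0    0    0    6  -12 ]
Row echelon form:
[ -4  1  3   6  |  -24 ]
[  0  2  0   5  |  -14 ]
[  0  0  3  -5  |    4 ]
[  0  0  0   6  |  -12 ]
Back-substitution:
t = (-12) / 6 = -2
w = (4 - (-5)*(-2)) / 3 = -2
v = (-14 - (5)*(-2)) / 2 = -2
u = (-24 - (1)*(-2) - (3)*(-2) - (6)*(-2)) / -4 = 1

(1, -2, -2, -2)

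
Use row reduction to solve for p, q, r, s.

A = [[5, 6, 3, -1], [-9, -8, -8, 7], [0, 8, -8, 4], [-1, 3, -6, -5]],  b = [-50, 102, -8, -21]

Forward elimination on [A|b]:
R2 <- R2 - (-9/5)*R1:  [     0   14/5  -13/5   26/5     12 ]
R4 <- R4 - (-1/5)*R1:  [     0   21/5  -27/5  -26/5    -31 ]
R3 <- R3 - (20/7)*R2:  [      0       0    -4/7   -76/7  -296/7 ]
R4 <- R4 - (3/2)*R2:  [    0     0  -3/2   -13   -49 ]
R4 <- R4 - (21/8)*R3:  [    0     0     0  31/2    62 ]
Row echelon form:
[ 5     6      3     -1  |     -50 ]
[ 0  14/5  -13/5   26/5  |      12 ]
[ 0     0   -4/7  -76/7  |  -296/7 ]
[ 0     0      0   31/2  |      62 ]
Back-substitution:
s = (62) / (31/2) = 4
r = (-296/7 - (-76/7)*(4)) / (-4/7) = -2
q = (12 - (-13/5)*(-2) - (26/5)*(4)) / (14/5) = -5
p = (-50 - (6)*(-5) - (3)*(-2) - (-1)*(4)) / 5 = -2

(-2, -5, -2, 4)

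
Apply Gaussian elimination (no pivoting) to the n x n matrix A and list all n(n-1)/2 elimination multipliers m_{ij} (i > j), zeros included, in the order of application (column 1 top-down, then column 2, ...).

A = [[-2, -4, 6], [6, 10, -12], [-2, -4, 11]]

multipliers: -3, 1, 0

Forward elimination:
R2 <- R2 - (-3)*R1:  [  0  -2   6 ]
R3 <- R3 - (1)*R1:  [ 0  0  5 ]
R3: entry in column 2 is already 0 -> m_{32} = 0 (no row operation needed)
Multipliers (in order of application): m_{21} = -3, m_{31} = 1, m_{32} = 0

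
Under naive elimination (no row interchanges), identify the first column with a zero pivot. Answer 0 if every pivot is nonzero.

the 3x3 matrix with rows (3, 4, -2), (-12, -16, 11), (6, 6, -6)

first zero-pivot column = 2

Naive forward elimination:
R2 <- R2 - (-4)*R1:  [ 0  0  3 ]
R3 <- R3 - (2)*R1:  [  0  -2  -2 ]
Matrix at this point:
[ 3   4  -2 ]
[ 0   0   3 ]
[ 0  -2  -2 ]
Pivot entry (2,2) is zero but row 3 has -2 in column 2 -> naive elimination stops; a row interchange (e.g. R2 <-> R3) would be required here.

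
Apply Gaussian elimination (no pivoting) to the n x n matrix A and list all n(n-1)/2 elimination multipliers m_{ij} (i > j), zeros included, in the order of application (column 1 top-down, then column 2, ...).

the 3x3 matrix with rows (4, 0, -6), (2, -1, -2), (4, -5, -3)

Forward elimination:
R2 <- R2 - (1/2)*R1:  [  0  -1   1 ]
R3 <- R3 - (1)*R1:  [  0  -5   3 ]
R3 <- R3 - (5)*R2:  [  0   0  -2 ]
Multipliers (in order of application): m_{21} = 1/2, m_{31} = 1, m_{32} = 5

multipliers: 1/2, 1, 5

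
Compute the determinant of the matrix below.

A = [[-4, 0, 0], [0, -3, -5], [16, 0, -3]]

Forward elimination:
R3 <- R3 - (-4)*R1:  [  0   0  -3 ]
Upper-triangular form:
[ -4   0   0 ]
[  0  -3  -5 ]
[  0   0  -3 ]
det(A) = (-1)^0 * (-4) * (-3) * (-3) = -36  (0 row swaps -> sign +1)

det(A) = -36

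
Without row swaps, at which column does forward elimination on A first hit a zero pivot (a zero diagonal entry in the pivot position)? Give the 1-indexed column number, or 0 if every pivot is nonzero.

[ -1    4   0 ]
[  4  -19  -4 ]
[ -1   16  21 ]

first zero-pivot column = 0

Naive forward elimination:
R2 <- R2 - (-4)*R1:  [  0  -3  -4 ]
R3 <- R3 - (1)*R1:  [  0  12  21 ]
R3 <- R3 - (-4)*R2:  [ 0  0  5 ]
All pivots nonzero; naive elimination completes without hitting a zero pivot.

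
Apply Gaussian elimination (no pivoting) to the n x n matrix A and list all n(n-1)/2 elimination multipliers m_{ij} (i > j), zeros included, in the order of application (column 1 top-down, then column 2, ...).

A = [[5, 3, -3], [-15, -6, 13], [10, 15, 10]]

Forward elimination:
R2 <- R2 - (-3)*R1:  [ 0  3  4 ]
R3 <- R3 - (2)*R1:  [  0   9  16 ]
R3 <- R3 - (3)*R2:  [ 0  0  4 ]
Multipliers (in order of application): m_{21} = -3, m_{31} = 2, m_{32} = 3

multipliers: -3, 2, 3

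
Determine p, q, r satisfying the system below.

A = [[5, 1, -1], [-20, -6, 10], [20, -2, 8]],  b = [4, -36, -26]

Forward elimination on [A|b]:
R2 <- R2 - (-4)*R1:  [   0   -2    6  -20 ]
R3 <- R3 - (4)*R1:  [   0   -6   12  -42 ]
R3 <- R3 - (3)*R2:  [  0   0  -6  18 ]
Row echelon form:
[ 5   1  -1  |    4 ]
[ 0  -2   6  |  -20 ]
[ 0   0  -6  |   18 ]
Back-substitution:
r = (18) / -6 = -3
q = (-20 - (6)*(-3)) / -2 = 1
p = (4 - (1)*(1) - (-1)*(-3)) / 5 = 0

(0, 1, -3)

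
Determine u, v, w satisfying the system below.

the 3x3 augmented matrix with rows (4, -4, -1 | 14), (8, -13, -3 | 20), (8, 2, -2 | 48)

Forward elimination on [A|b]:
R2 <- R2 - (2)*R1:  [  0  -5  -1  -8 ]
R3 <- R3 - (2)*R1:  [  0  10   0  20 ]
R3 <- R3 - (-2)*R2:  [  0   0  -2   4 ]
Row echelon form:
[ 4  -4  -1  |  14 ]
[ 0  -5  -1  |  -8 ]
[ 0   0  -2  |   4 ]
Back-substitution:
w = (4) / -2 = -2
v = (-8 - (-1)*(-2)) / -5 = 2
u = (14 - (-4)*(2) - (-1)*(-2)) / 4 = 5

(5, 2, -2)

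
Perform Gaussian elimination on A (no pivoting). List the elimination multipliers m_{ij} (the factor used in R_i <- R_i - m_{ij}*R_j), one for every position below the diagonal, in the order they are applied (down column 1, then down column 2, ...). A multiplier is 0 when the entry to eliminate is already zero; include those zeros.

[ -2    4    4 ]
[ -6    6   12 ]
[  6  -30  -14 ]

Forward elimination:
R2 <- R2 - (3)*R1:  [  0  -6   0 ]
R3 <- R3 - (-3)*R1:  [   0  -18   -2 ]
R3 <- R3 - (3)*R2:  [  0   0  -2 ]
Multipliers (in order of application): m_{21} = 3, m_{31} = -3, m_{32} = 3

multipliers: 3, -3, 3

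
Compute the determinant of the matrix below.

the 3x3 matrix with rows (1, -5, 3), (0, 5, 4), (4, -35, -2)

Forward elimination:
R3 <- R3 - (4)*R1:  [   0  -15  -14 ]
R3 <- R3 - (-3)*R2:  [  0   0  -2 ]
Upper-triangular form:
[ 1  -5   3 ]
[ 0   5   4 ]
[ 0   0  -2 ]
det(A) = (-1)^0 * (1) * (5) * (-2) = -10  (0 row swaps -> sign +1)

det(A) = -10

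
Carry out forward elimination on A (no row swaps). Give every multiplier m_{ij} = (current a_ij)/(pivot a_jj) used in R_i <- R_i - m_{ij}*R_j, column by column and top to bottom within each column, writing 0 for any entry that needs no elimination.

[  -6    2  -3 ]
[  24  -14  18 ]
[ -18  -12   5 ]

Forward elimination:
R2 <- R2 - (-4)*R1:  [  0  -6   6 ]
R3 <- R3 - (3)*R1:  [   0  -18   14 ]
R3 <- R3 - (3)*R2:  [  0   0  -4 ]
Multipliers (in order of application): m_{21} = -4, m_{31} = 3, m_{32} = 3

multipliers: -4, 3, 3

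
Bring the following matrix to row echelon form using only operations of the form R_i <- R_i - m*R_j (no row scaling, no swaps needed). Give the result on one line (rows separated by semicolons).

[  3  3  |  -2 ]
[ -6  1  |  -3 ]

Forward elimination:
R2 <- R2 - (-2)*R1:  [  0   7  -7 ]
Row echelon form:
[ 3  3  |  -2 ]
[ 0  7  |  -7 ]

REF = [3 3 -2; 0 7 -7]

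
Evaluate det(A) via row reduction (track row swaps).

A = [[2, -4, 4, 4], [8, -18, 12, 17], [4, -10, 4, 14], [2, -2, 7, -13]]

det(A) = -20

Forward elimination:
R2 <- R2 - (4)*R1:  [  0  -2  -4   1 ]
R3 <- R3 - (2)*R1:  [  0  -2  -4   6 ]
R4 <- R4 - (1)*R1:  [   0    2    3  -17 ]
R3 <- R3 - (1)*R2:  [ 0  0  0  5 ]
R4 <- R4 - (-1)*R2:  [   0    0   -1  -16 ]
R3 <-> R4   (pivot in column 3 was zero)
[ 2  -4   4    4 ]
[ 0  -2  -4    1 ]
[ 0   0  -1  -16 ]
[ 0   0   0    5 ]
Upper-triangular form:
[ 2  -4   4    4 ]
[ 0  -2  -4    1 ]
[ 0   0  -1  -16 ]
[ 0   0   0    5 ]
det(A) = (-1)^1 * (2) * (-2) * (-1) * (5) = -20  (1 row swap -> sign -1)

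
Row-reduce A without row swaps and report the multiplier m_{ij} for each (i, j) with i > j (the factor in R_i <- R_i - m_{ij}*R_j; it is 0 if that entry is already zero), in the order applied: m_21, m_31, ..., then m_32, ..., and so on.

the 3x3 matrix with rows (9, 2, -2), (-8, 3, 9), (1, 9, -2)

multipliers: -8/9, 1/9, 79/43

Forward elimination:
R2 <- R2 - (-8/9)*R1:  [    0  43/9  65/9 ]
R3 <- R3 - (1/9)*R1:  [     0   79/9  -16/9 ]
R3 <- R3 - (79/43)*R2:  [       0        0  -647/43 ]
Multipliers (in order of application): m_{21} = -8/9, m_{31} = 1/9, m_{32} = 79/43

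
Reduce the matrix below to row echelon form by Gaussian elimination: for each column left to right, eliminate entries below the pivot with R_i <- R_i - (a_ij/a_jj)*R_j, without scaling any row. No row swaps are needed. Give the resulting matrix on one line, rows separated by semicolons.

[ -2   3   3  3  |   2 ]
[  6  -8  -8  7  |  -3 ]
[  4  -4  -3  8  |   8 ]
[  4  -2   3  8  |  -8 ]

Forward elimination:
R2 <- R2 - (-3)*R1:  [  0   1   1  16   3 ]
R3 <- R3 - (-2)*R1:  [  0   2   3  14  12 ]
R4 <- R4 - (-2)*R1:  [  0   4   9  14  -4 ]
R3 <- R3 - (2)*R2:  [   0    0    1  -18    6 ]
R4 <- R4 - (4)*R2:  [   0    0    5  -50  -16 ]
R4 <- R4 - (5)*R3:  [   0    0    0   40  -46 ]
Row echelon form:
[ -2  3  3    3  |    2 ]
[  0  1  1   16  |    3 ]
[  0  0  1  -18  |    6 ]
[  0  0  0   40  |  -46 ]

REF = [-2 3 3 3 2; 0 1 1 16 3; 0 0 1 -18 6; 0 0 0 40 -46]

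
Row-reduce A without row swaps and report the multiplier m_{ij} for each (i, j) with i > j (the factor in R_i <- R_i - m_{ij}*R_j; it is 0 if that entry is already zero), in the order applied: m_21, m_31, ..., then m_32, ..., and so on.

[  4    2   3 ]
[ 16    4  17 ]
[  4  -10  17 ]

Forward elimination:
R2 <- R2 - (4)*R1:  [  0  -4   5 ]
R3 <- R3 - (1)*R1:  [   0  -12   14 ]
R3 <- R3 - (3)*R2:  [  0   0  -1 ]
Multipliers (in order of application): m_{21} = 4, m_{31} = 1, m_{32} = 3

multipliers: 4, 1, 3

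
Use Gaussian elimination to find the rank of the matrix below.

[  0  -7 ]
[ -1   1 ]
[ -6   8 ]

Row reduction:
R1 <-> R2   (pivot in column 1 was zero)
[ -1   1 ]
[  0  -7 ]
[ -6   8 ]
R3 <- R3 - (6)*R1:  [ 0  2 ]
R3 <- R3 - (-2/7)*R2:  [ 0  0 ]
Row echelon form:
[ -1   1 ]
[  0  -7 ]
[  0   0 ]
Nonzero rows / pivot columns: 2

rank(A) = 2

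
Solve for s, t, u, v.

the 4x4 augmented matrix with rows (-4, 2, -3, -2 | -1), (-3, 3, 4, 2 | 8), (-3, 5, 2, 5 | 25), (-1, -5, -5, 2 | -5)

Forward elimination on [A|b]:
R2 <- R2 - (3/4)*R1:  [    0   3/2  25/4   7/2  35/4 ]
R3 <- R3 - (3/4)*R1:  [     0    7/2   17/4   13/2  103/4 ]
R4 <- R4 - (1/4)*R1:  [     0  -11/2  -17/4    5/2  -19/4 ]
R3 <- R3 - (7/3)*R2:  [     0      0  -31/3   -5/3   16/3 ]
R4 <- R4 - (-11/3)*R2:  [    0     0  56/3  46/3  82/3 ]
R4 <- R4 - (-56/31)*R3:  [       0        0        0   382/31  1146/31 ]
Row echelon form:
[ -4    2     -3      -2  |       -1 ]
[  0  3/2   25/4     7/2  |     35/4 ]
[  0    0  -31/3    -5/3  |     16/3 ]
[  0    0      0  382/31  |  1146/31 ]
Back-substitution:
v = (1146/31) / (382/31) = 3
u = (16/3 - (-5/3)*(3)) / (-31/3) = -1
t = (35/4 - (25/4)*(-1) - (7/2)*(3)) / (3/2) = 3
s = (-1 - (2)*(3) - (-3)*(-1) - (-2)*(3)) / -4 = 1

(1, 3, -1, 3)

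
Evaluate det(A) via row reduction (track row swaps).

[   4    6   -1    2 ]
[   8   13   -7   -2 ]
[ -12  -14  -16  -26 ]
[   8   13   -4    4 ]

Forward elimination:
R2 <- R2 - (2)*R1:  [  0   1  -5  -6 ]
R3 <- R3 - (-3)*R1:  [   0    4  -19  -20 ]
R4 <- R4 - (2)*R1:  [  0   1  -2   0 ]
R3 <- R3 - (4)*R2:  [ 0  0  1  4 ]
R4 <- R4 - (1)*R2:  [ 0  0  3  6 ]
R4 <- R4 - (3)*R3:  [  0   0   0  -6 ]
Upper-triangular form:
[ 4  6  -1   2 ]
[ 0  1  -5  -6 ]
[ 0  0   1   4 ]
[ 0  0   0  -6 ]
det(A) = (-1)^0 * (4) * (1) * (1) * (-6) = -24  (0 row swaps -> sign +1)

det(A) = -24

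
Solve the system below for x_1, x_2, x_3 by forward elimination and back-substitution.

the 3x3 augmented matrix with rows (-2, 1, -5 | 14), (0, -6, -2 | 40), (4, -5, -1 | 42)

Forward elimination on [A|b]:
R3 <- R3 - (-2)*R1:  [   0   -3  -11   70 ]
R3 <- R3 - (1/2)*R2:  [   0    0  -10   50 ]
Row echelon form:
[ -2   1   -5  |  14 ]
[  0  -6   -2  |  40 ]
[  0   0  -10  |  50 ]
Back-substitution:
x_3 = (50) / -10 = -5
x_2 = (40 - (-2)*(-5)) / -6 = -5
x_1 = (14 - (1)*(-5) - (-5)*(-5)) / -2 = 3

(3, -5, -5)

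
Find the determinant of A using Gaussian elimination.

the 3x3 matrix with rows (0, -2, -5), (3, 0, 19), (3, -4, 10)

Forward elimination:
R1 <-> R2   (pivot in column 1 was zero)
[ 3   0  19 ]
[ 0  -2  -5 ]
[ 3  -4  10 ]
R3 <- R3 - (1)*R1:  [  0  -4  -9 ]
R3 <- R3 - (2)*R2:  [ 0  0  1 ]
Upper-triangular form:
[ 3   0  19 ]
[ 0  -2  -5 ]
[ 0   0   1 ]
det(A) = (-1)^1 * (3) * (-2) * (1) = 6  (1 row swap -> sign -1)

det(A) = 6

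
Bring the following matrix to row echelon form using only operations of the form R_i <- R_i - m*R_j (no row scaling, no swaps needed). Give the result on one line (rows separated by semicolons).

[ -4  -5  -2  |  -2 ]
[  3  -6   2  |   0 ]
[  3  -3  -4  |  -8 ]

Forward elimination:
R2 <- R2 - (-3/4)*R1:  [     0  -39/4    1/2   -3/2 ]
R3 <- R3 - (-3/4)*R1:  [     0  -27/4  -11/2  -19/2 ]
R3 <- R3 - (9/13)*R2:  [       0        0   -76/13  -110/13 ]
Row echelon form:
[ -4     -5      -2  |       -2 ]
[  0  -39/4     1/2  |     -3/2 ]
[  0      0  -76/13  |  -110/13 ]

REF = [-4 -5 -2 -2; 0 -39/4 1/2 -3/2; 0 0 -76/13 -110/13]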